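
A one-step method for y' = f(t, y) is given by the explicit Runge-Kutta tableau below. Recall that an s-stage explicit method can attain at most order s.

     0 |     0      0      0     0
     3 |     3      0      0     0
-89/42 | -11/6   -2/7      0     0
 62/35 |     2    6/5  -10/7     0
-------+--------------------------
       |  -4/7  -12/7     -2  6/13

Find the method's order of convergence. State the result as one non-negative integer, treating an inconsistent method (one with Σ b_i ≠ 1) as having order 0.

0

b = (-4/7, -12/7, -2, 6/13)
c = (0, 3, -89/42, 62/35)
Ac = (0, 0, -6/7, 4871/735)
Σ b_i: (-4/7)·1 + (-12/7)·1 + (-2)·1 + 6/13·1 = -348/91 ≠ 1 ⇒ order 0.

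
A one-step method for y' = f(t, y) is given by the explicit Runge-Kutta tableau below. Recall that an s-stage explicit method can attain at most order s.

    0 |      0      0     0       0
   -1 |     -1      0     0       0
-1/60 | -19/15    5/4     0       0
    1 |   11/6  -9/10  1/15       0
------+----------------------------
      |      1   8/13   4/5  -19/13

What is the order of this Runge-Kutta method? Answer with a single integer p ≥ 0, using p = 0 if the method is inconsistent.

b = (1, 8/13, 4/5, -19/13)
c = (0, -1, -1/60, 1)
Ac = (0, 0, -5/4, 809/900)
Σ b_i: 1·1 + 8/13·1 + 4/5·1 + (-19/13)·1 = 62/65 ≠ 1 ⇒ order 0.

0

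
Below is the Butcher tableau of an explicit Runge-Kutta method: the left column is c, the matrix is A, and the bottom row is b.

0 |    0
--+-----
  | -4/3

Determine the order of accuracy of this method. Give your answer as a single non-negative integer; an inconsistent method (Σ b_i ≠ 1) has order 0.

0

b = (-4/3)
c = (0)
Σ b_i: (-4/3)·1 = -4/3 ≠ 1 ⇒ order 0.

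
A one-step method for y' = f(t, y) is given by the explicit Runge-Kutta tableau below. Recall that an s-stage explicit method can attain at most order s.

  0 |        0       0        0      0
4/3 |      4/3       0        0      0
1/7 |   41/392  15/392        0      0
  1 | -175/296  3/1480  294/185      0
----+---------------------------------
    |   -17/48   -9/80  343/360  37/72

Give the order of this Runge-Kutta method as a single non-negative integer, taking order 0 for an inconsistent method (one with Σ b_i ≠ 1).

b = (-17/48, -9/80, 343/360, 37/72)
c = (0, 4/3, 1/7, 1)
Ac = (0, 0, 5/98, 17/74)
Σ b_i: (-17/48)·1 + (-9/80)·1 + 343/360·1 + 37/72·1 = 1 ✓
b·c: (-9/80)·4/3 + 343/360·1/7 + 37/72·1 = 1/2 ✓
b·c²: (-9/80)·16/9 + 343/360·1/49 + 37/72·1 = 1/3 ✓
b·Ac: 343/360·5/98 + 37/72·17/74 = 1/6 ✓
b·c³: (-9/80)·64/27 + 343/360·1/343 + 37/72·1 = 1/4 ✓
b·(c∘Ac): 343/360·5/686 + 37/72·17/74 = 1/8 ✓
b·Ac²: 343/360·10/147 + 37/72·4/111 = 1/12 ✓
b·A²c: 37/72·3/37 = 1/24 ✓; 4 stages ⇒ order 4.

4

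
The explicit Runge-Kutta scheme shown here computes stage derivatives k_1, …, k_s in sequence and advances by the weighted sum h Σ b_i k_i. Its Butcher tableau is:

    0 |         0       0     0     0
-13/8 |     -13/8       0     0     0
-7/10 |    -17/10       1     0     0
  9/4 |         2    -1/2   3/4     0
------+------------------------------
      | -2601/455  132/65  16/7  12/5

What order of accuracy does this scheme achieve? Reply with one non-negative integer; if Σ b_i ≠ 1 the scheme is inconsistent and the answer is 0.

b = (-2601/455, 132/65, 16/7, 12/5)
c = (0, -13/8, -7/10, 9/4)
Ac = (0, 0, -13/8, 23/80)
Σ b_i: (-2601/455)·1 + 132/65·1 + 16/7·1 + 12/5·1 = 1 ✓
b·c: 132/65·(-13/8) + 16/7·(-7/10) + 12/5·9/4 = 1/2 ✓
b·c²: 132/65·169/64 + 16/7·49/100 + 12/5·81/16 = 7453/400 ≠ 1/3 ⇒ order 2.
b·Ac: 16/7·(-13/8) + 12/5·23/80 = -2117/700 ≠ 1/6

2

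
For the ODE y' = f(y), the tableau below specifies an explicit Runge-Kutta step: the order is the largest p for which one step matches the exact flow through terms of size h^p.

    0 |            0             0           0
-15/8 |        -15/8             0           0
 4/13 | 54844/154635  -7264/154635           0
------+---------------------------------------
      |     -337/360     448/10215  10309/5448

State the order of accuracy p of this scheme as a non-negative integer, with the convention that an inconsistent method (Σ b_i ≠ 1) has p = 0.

b = (-337/360, 448/10215, 10309/5448)
c = (0, -15/8, 4/13)
Ac = (0, 0, 908/10309)
Σ b_i: (-337/360)·1 + 448/10215·1 + 10309/5448·1 = 1 ✓
b·c: 448/10215·(-15/8) + 10309/5448·4/13 = 1/2 ✓
b·c²: 448/10215·225/64 + 10309/5448·16/169 = 1/3 ✓
b·Ac: 10309/5448·908/10309 = 1/6 ✓; 3 stages ⇒ order 3.

3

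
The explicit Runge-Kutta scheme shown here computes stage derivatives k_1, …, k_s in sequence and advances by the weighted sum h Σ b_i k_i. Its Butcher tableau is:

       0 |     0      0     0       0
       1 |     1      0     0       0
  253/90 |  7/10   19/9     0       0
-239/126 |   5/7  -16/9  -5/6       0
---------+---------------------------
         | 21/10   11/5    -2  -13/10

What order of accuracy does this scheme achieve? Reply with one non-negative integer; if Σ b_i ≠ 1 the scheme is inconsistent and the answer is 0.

1

b = (21/10, 11/5, -2, -13/10)
c = (0, 1, 253/90, -239/126)
Ac = (0, 0, 19/9, -445/108)
Σ b_i: 21/10·1 + 11/5·1 + (-2)·1 + (-13/10)·1 = 1 ✓
b·c: 11/5·1 + (-2)·253/90 + (-13/10)·(-239/126) = -241/252 ≠ 1/2 ⇒ order 1.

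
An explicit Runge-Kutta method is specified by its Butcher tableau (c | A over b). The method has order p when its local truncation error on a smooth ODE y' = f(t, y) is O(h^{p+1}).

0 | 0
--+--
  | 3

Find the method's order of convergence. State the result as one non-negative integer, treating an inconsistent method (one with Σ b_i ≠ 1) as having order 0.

0

b = (3)
c = (0)
Σ b_i: 3·1 = 3 ≠ 1 ⇒ order 0.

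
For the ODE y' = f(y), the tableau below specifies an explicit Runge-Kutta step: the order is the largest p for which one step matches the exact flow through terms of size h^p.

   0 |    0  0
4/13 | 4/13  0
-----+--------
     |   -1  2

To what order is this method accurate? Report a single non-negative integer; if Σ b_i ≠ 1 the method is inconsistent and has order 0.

b = (-1, 2)
c = (0, 4/13)
Σ b_i: (-1)·1 + 2·1 = 1 ✓
b·c: 2·4/13 = 8/13 ≠ 1/2 ⇒ order 1.

1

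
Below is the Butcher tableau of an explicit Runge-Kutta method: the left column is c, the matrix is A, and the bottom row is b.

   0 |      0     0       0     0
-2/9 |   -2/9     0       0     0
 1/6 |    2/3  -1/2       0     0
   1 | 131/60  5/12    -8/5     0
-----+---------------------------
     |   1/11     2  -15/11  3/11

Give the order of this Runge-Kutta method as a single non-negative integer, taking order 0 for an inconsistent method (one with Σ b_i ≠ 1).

1

b = (1/11, 2, -15/11, 3/11)
c = (0, -2/9, 1/6, 1)
Ac = (0, 0, 1/9, -97/270)
Σ b_i: 1/11·1 + 2·1 + (-15/11)·1 + 3/11·1 = 1 ✓
b·c: 2·(-2/9) + (-15/11)·1/6 + 3/11·1 = -79/198 ≠ 1/2 ⇒ order 1.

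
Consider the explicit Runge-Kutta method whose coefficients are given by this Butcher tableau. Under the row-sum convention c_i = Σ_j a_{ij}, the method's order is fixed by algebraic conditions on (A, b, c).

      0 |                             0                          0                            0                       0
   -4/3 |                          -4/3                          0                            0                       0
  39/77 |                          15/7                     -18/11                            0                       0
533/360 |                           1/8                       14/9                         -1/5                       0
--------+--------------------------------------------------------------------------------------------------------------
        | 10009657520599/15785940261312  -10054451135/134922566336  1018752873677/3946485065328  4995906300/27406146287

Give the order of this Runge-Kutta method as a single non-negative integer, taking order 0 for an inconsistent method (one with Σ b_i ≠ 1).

b = (10009657520599/15785940261312, -10054451135/134922566336, 1018752873677/3946485065328, 4995906300/27406146287)
c = (0, -4/3, 39/77, 533/360)
Ac = (0, 0, 24/11, -22613/10395)
Σ b_i: 10009657520599/15785940261312·1 + (-10054451135/134922566336)·1 + 1018752873677/3946485065328·1 + 4995906300/27406146287·1 = 1 ✓
b·c: (-10054451135/134922566336)·(-4/3) + 1018752873677/3946485065328·39/77 + 4995906300/27406146287·533/360 = 1/2 ✓
b·c²: (-10054451135/134922566336)·16/9 + 1018752873677/3946485065328·1521/5929 + 4995906300/27406146287·284089/129600 = 1/3 ✓
b·Ac: 1018752873677/3946485065328·24/11 + 4995906300/27406146287·(-22613/10395) = 1/6 ✓
b·c³: (-10054451135/134922566336)·(-64/27) + 1018752873677/3946485065328·59319/456533 + 4995906300/27406146287·151419437/46656000 = 6747230172431051/8415120462376320 ≠ 1/4 ⇒ order 3.
b·(c∘Ac): 1018752873677/3946485065328·936/847 + 4995906300/27406146287·(-12052729/3742200) = -17181471023/56920457673 ≠ 1/8
b·Ac²: 1018752873677/3946485065328·(-32/11) + 4995906300/27406146287·6517279/2401245 = -374292078746/1460958413607 ≠ 1/12
b·A²c: 4995906300/27406146287·(-24/55) = -2180031840/27406146287 ≠ 1/24

3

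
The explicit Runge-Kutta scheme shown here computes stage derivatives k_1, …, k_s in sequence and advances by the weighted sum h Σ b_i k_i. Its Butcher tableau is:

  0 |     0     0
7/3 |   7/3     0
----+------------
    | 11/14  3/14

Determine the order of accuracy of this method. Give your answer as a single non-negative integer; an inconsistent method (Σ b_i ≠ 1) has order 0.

b = (11/14, 3/14)
c = (0, 7/3)
Σ b_i: 11/14·1 + 3/14·1 = 1 ✓
b·c: 3/14·7/3 = 1/2 ✓; 2 stages ⇒ order 2.

2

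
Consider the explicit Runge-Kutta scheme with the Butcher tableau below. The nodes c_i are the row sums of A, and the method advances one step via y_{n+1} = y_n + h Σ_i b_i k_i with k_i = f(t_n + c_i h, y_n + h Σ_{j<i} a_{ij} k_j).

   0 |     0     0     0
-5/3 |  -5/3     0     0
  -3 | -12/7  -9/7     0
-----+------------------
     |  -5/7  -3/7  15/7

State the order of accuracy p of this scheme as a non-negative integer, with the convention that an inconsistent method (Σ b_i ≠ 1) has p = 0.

b = (-5/7, -3/7, 15/7)
c = (0, -5/3, -3)
Ac = (0, 0, 15/7)
Σ b_i: (-5/7)·1 + (-3/7)·1 + 15/7·1 = 1 ✓
b·c: (-3/7)·(-5/3) + 15/7·(-3) = -40/7 ≠ 1/2 ⇒ order 1.

1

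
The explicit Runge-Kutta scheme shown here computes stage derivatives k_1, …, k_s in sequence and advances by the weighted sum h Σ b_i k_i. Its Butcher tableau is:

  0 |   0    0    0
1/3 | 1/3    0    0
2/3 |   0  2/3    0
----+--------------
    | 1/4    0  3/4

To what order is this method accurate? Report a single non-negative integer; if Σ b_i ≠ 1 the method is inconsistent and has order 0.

3

b = (1/4, 0, 3/4)
c = (0, 1/3, 2/3)
Ac = (0, 0, 2/9)
Σ b_i: 1/4·1 + 3/4·1 = 1 ✓
b·c: 3/4·2/3 = 1/2 ✓
b·c²: 3/4·4/9 = 1/3 ✓
b·Ac: 3/4·2/9 = 1/6 ✓; 3 stages ⇒ order 3.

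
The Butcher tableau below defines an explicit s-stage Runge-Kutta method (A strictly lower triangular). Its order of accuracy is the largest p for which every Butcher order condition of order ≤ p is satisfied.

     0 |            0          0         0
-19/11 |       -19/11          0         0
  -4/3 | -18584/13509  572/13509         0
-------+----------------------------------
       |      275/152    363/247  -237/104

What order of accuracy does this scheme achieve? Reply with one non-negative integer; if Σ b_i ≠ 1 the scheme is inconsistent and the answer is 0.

3

b = (275/152, 363/247, -237/104)
c = (0, -19/11, -4/3)
Ac = (0, 0, -52/711)
Σ b_i: 275/152·1 + 363/247·1 + (-237/104)·1 = 1 ✓
b·c: 363/247·(-19/11) + (-237/104)·(-4/3) = 1/2 ✓
b·c²: 363/247·361/121 + (-237/104)·16/9 = 1/3 ✓
b·Ac: (-237/104)·(-52/711) = 1/6 ✓; 3 stages ⇒ order 3.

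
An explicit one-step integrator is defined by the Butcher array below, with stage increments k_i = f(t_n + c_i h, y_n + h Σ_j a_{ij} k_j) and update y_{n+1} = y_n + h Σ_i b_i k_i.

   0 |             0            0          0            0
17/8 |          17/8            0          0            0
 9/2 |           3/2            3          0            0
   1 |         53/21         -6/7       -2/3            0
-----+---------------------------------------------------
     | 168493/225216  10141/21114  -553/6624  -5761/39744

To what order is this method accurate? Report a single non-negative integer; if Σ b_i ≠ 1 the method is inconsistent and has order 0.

3

b = (168493/225216, 10141/21114, -553/6624, -5761/39744)
c = (0, 17/8, 9/2, 1)
Ac = (0, 0, 51/8, -135/28)
Σ b_i: 168493/225216·1 + 10141/21114·1 + (-553/6624)·1 + (-5761/39744)·1 = 1 ✓
b·c: 10141/21114·17/8 + (-553/6624)·9/2 + (-5761/39744)·1 = 1/2 ✓
b·c²: 10141/21114·289/64 + (-553/6624)·81/4 + (-5761/39744)·1 = 1/3 ✓
b·Ac: (-553/6624)·51/8 + (-5761/39744)·(-135/28) = 1/6 ✓
b·c³: 10141/21114·4913/512 + (-553/6624)·729/8 + (-5761/39744)·1 = -222119/70656 ≠ 1/4 ⇒ order 3.
b·(c∘Ac): (-553/6624)·459/16 + (-5761/39744)·(-135/28) = -19973/11776 ≠ 1/8
b·Ac²: (-553/6624)·867/64 + (-5761/39744)·(-3891/224) = 146995/105984 ≠ 1/12
b·A²c: (-5761/39744)·(-17/4) = 97937/158976 ≠ 1/24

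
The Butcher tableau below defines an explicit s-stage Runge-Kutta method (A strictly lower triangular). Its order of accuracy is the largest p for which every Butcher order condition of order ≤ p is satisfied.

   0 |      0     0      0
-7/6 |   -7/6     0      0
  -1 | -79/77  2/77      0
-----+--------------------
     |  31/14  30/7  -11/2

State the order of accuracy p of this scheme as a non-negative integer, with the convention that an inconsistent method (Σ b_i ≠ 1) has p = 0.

b = (31/14, 30/7, -11/2)
c = (0, -7/6, -1)
Ac = (0, 0, -1/33)
Σ b_i: 31/14·1 + 30/7·1 + (-11/2)·1 = 1 ✓
b·c: 30/7·(-7/6) + (-11/2)·(-1) = 1/2 ✓
b·c²: 30/7·49/36 + (-11/2)·1 = 1/3 ✓
b·Ac: (-11/2)·(-1/33) = 1/6 ✓; 3 stages ⇒ order 3.

3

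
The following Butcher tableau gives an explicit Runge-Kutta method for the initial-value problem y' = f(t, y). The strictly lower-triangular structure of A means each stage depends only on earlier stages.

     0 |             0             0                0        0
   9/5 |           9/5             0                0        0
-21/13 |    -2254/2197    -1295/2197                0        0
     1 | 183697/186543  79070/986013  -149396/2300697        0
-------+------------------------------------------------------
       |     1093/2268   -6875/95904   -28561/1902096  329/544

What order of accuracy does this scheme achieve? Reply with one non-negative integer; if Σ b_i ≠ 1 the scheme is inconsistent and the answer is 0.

b = (1093/2268, -6875/95904, -28561/1902096, 329/544)
c = (0, 9/5, -21/13, 1)
Ac = (0, 0, -2331/2197, 82/329)
Σ b_i: 1093/2268·1 + (-6875/95904)·1 + (-28561/1902096)·1 + 329/544·1 = 1 ✓
b·c: (-6875/95904)·9/5 + (-28561/1902096)·(-21/13) + 329/544·1 = 1/2 ✓
b·c²: (-6875/95904)·81/25 + (-28561/1902096)·441/169 + 329/544·1 = 1/3 ✓
b·Ac: (-28561/1902096)·(-2331/2197) + 329/544·82/329 = 1/6 ✓
b·c³: (-6875/95904)·729/125 + (-28561/1902096)·(-9261/2197) + 329/544·1 = 1/4 ✓
b·(c∘Ac): (-28561/1902096)·48951/28561 + 329/544·82/329 = 1/8 ✓
b·Ac²: (-28561/1902096)·(-20979/10985) + 329/544·446/4935 = 1/12 ✓
b·A²c: 329/544·68/987 = 1/24 ✓; 4 stages ⇒ order 4.

4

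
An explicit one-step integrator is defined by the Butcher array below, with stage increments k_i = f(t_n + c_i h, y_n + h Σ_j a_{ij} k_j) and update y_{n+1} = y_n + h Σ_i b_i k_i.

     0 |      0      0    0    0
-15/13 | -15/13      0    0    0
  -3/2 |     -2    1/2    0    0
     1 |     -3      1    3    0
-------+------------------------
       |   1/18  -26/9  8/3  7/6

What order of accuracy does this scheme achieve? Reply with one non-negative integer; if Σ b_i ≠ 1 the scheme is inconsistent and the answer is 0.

b = (1/18, -26/9, 8/3, 7/6)
c = (0, -15/13, -3/2, 1)
Ac = (0, 0, -15/26, -147/26)
Σ b_i: 1/18·1 + (-26/9)·1 + 8/3·1 + 7/6·1 = 1 ✓
b·c: (-26/9)·(-15/13) + 8/3·(-3/2) + 7/6·1 = 1/2 ✓
b·c²: (-26/9)·225/169 + 8/3·9/4 + 7/6·1 = 259/78 ≠ 1/3 ⇒ order 2.
b·Ac: 8/3·(-15/26) + 7/6·(-147/26) = -423/52 ≠ 1/6

2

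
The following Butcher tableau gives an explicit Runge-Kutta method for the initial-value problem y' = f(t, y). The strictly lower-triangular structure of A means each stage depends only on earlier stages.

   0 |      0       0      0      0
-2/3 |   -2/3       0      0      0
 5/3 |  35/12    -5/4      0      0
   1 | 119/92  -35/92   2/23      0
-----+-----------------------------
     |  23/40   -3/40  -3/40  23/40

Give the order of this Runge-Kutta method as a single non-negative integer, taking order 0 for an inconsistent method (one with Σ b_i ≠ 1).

b = (23/40, -3/40, -3/40, 23/40)
c = (0, -2/3, 5/3, 1)
Ac = (0, 0, 5/6, 55/138)
Σ b_i: 23/40·1 + (-3/40)·1 + (-3/40)·1 + 23/40·1 = 1 ✓
b·c: (-3/40)·(-2/3) + (-3/40)·5/3 + 23/40·1 = 1/2 ✓
b·c²: (-3/40)·4/9 + (-3/40)·25/9 + 23/40·1 = 1/3 ✓
b·Ac: (-3/40)·5/6 + 23/40·55/138 = 1/6 ✓
b·c³: (-3/40)·(-8/27) + (-3/40)·125/27 + 23/40·1 = 1/4 ✓
b·(c∘Ac): (-3/40)·25/18 + 23/40·55/138 = 1/8 ✓
b·Ac²: (-3/40)·(-5/9) + 23/40·5/69 = 1/12 ✓
b·A²c: 23/40·5/69 = 1/24 ✓; 4 stages ⇒ order 4.

4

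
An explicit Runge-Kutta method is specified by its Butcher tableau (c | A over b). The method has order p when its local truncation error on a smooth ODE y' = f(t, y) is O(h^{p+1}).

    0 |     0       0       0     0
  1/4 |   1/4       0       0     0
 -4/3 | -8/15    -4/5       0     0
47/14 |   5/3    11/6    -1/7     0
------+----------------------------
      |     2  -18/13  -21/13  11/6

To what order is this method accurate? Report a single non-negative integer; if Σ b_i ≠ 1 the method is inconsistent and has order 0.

0

b = (2, -18/13, -21/13, 11/6)
c = (0, 1/4, -4/3, 47/14)
Ac = (0, 0, -1/5, 109/168)
Σ b_i: 2·1 + (-18/13)·1 + (-21/13)·1 + 11/6·1 = 5/6 ≠ 1 ⇒ order 0.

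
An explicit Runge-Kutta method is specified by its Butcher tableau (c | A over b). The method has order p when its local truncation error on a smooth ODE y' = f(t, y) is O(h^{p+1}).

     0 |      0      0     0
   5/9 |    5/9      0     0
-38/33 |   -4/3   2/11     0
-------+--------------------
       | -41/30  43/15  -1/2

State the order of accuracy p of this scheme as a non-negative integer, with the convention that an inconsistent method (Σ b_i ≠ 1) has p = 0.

1

b = (-41/30, 43/15, -1/2)
c = (0, 5/9, -38/33)
Ac = (0, 0, 10/99)
Σ b_i: (-41/30)·1 + 43/15·1 + (-1/2)·1 = 1 ✓
b·c: 43/15·5/9 + (-1/2)·(-38/33) = 644/297 ≠ 1/2 ⇒ order 1.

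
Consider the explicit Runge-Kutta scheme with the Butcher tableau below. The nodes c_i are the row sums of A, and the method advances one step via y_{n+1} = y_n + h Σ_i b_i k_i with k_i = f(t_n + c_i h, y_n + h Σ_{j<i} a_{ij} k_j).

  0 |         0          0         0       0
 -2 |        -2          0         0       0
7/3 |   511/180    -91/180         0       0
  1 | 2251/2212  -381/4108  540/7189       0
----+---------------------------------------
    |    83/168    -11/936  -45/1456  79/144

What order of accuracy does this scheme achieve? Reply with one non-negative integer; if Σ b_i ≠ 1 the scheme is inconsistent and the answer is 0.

b = (83/168, -11/936, -45/1456, 79/144)
c = (0, -2, 7/3, 1)
Ac = (0, 0, 91/90, 57/158)
Σ b_i: 83/168·1 + (-11/936)·1 + (-45/1456)·1 + 79/144·1 = 1 ✓
b·c: (-11/936)·(-2) + (-45/1456)·7/3 + 79/144·1 = 1/2 ✓
b·c²: (-11/936)·4 + (-45/1456)·49/9 + 79/144·1 = 1/3 ✓
b·Ac: (-45/1456)·91/90 + 79/144·57/158 = 1/6 ✓
b·c³: (-11/936)·(-8) + (-45/1456)·343/27 + 79/144·1 = 1/4 ✓
b·(c∘Ac): (-45/1456)·637/270 + 79/144·57/158 = 1/8 ✓
b·Ac²: (-45/1456)·(-91/45) + 79/144·3/79 = 1/12 ✓
b·A²c: 79/144·6/79 = 1/24 ✓; 4 stages ⇒ order 4.

4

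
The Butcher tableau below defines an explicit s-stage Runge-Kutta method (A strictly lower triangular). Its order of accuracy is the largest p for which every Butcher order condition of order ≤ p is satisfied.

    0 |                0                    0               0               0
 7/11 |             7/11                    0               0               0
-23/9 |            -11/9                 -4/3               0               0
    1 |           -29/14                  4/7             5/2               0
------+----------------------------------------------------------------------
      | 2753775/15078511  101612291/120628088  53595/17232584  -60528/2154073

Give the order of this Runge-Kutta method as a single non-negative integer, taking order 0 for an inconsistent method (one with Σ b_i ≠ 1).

3

b = (2753775/15078511, 101612291/120628088, 53595/17232584, -60528/2154073)
c = (0, 7/11, -23/9, 1)
Ac = (0, 0, -28/33, -1193/198)
Σ b_i: 2753775/15078511·1 + 101612291/120628088·1 + 53595/17232584·1 + (-60528/2154073)·1 = 1 ✓
b·c: 101612291/120628088·7/11 + 53595/17232584·(-23/9) + (-60528/2154073)·1 = 1/2 ✓
b·c²: 101612291/120628088·49/121 + 53595/17232584·529/81 + (-60528/2154073)·1 = 1/3 ✓
b·Ac: 53595/17232584·(-28/33) + (-60528/2154073)·(-1193/198) = 1/6 ✓
b·c³: 101612291/120628088·343/1331 + 53595/17232584·(-12167/729) + (-60528/2154073)·1 = 175384015/1279519362 ≠ 1/4 ⇒ order 3.
b·(c∘Ac): 53595/17232584·644/297 + (-60528/2154073)·(-1193/198) = 25028723/142168818 ≠ 1/8
b·Ac²: 53595/17232584·(-196/363) + (-60528/2154073)·324581/19602 = -597489241/1279519362 ≠ 1/12
b·A²c: (-60528/2154073)·(-70/33) = 1412320/23694803 ≠ 1/24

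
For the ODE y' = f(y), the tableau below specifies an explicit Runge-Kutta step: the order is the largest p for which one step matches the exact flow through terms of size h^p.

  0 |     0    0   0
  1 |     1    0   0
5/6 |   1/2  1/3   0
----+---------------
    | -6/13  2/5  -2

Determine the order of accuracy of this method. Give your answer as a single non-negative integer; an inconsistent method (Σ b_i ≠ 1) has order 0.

0

b = (-6/13, 2/5, -2)
c = (0, 1, 5/6)
Ac = (0, 0, 1/3)
Σ b_i: (-6/13)·1 + 2/5·1 + (-2)·1 = -134/65 ≠ 1 ⇒ order 0.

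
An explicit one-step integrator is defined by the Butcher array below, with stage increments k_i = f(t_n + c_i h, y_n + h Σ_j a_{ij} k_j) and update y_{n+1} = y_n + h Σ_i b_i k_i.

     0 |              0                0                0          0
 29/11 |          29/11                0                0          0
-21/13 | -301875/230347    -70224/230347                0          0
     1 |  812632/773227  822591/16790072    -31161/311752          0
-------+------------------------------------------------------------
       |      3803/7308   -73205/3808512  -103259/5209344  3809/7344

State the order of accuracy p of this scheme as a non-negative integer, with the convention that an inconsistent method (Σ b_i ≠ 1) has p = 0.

b = (3803/7308, -73205/3808512, -103259/5209344, 3809/7344)
c = (0, 29/11, -21/13, 1)
Ac = (0, 0, -6384/7943, 1107/3809)
Σ b_i: 3803/7308·1 + (-73205/3808512)·1 + (-103259/5209344)·1 + 3809/7344·1 = 1 ✓
b·c: (-73205/3808512)·29/11 + (-103259/5209344)·(-21/13) + 3809/7344·1 = 1/2 ✓
b·c²: (-73205/3808512)·841/121 + (-103259/5209344)·441/169 + 3809/7344·1 = 1/3 ✓
b·Ac: (-103259/5209344)·(-6384/7943) + 3809/7344·1107/3809 = 1/6 ✓
b·c³: (-73205/3808512)·24389/1331 + (-103259/5209344)·(-9261/2197) + 3809/7344·1 = 1/4 ✓
b·(c∘Ac): (-103259/5209344)·134064/103259 + 3809/7344·1107/3809 = 1/8 ✓
b·Ac²: (-103259/5209344)·(-185136/87373) + 3809/7344·3339/41899 = 1/12 ✓
b·A²c: 3809/7344·306/3809 = 1/24 ✓; 4 stages ⇒ order 4.

4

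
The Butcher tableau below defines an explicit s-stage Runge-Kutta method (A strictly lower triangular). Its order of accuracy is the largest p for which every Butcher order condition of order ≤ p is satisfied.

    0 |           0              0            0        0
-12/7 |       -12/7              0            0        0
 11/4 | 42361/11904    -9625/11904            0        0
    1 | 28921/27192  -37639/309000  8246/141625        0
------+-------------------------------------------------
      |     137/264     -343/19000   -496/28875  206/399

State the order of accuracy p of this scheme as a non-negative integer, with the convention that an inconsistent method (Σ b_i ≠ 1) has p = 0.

b = (137/264, -343/19000, -496/28875, 206/399)
c = (0, -12/7, 11/4, 1)
Ac = (0, 0, 1375/992, 38/103)
Σ b_i: 137/264·1 + (-343/19000)·1 + (-496/28875)·1 + 206/399·1 = 1 ✓
b·c: (-343/19000)·(-12/7) + (-496/28875)·11/4 + 206/399·1 = 1/2 ✓
b·c²: (-343/19000)·144/49 + (-496/28875)·121/16 + 206/399·1 = 1/3 ✓
b·Ac: (-496/28875)·1375/992 + 206/399·38/103 = 1/6 ✓
b·c³: (-343/19000)·(-1728/343) + (-496/28875)·1331/64 + 206/399·1 = 1/4 ✓
b·(c∘Ac): (-496/28875)·15125/3968 + 206/399·38/103 = 1/8 ✓
b·Ac²: (-496/28875)·(-4125/1736) + 206/399·475/5768 = 1/12 ✓
b·A²c: 206/399·133/1648 = 1/24 ✓; 4 stages ⇒ order 4.

4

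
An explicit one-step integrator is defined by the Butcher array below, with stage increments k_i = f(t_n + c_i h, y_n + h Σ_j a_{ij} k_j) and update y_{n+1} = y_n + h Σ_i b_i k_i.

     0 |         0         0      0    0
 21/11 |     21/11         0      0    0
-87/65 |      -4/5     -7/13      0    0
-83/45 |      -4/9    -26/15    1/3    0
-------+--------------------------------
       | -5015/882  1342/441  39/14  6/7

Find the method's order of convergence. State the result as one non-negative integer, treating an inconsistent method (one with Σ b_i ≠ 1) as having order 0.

b = (-5015/882, 1342/441, 39/14, 6/7)
c = (0, 21/11, -87/65, -83/45)
Ac = (0, 0, -147/143, -537/143)
Σ b_i: (-5015/882)·1 + 1342/441·1 + 39/14·1 + 6/7·1 = 1 ✓
b·c: 1342/441·21/11 + 39/14·(-87/65) + 6/7·(-83/45) = 1/2 ✓
b·c²: 1342/441·441/121 + 39/14·7569/4225 + 6/7·6889/2025 = 25672187/1351350 ≠ 1/3 ⇒ order 2.
b·Ac: 39/14·(-147/143) + 6/7·(-537/143) = -1107/182 ≠ 1/6

2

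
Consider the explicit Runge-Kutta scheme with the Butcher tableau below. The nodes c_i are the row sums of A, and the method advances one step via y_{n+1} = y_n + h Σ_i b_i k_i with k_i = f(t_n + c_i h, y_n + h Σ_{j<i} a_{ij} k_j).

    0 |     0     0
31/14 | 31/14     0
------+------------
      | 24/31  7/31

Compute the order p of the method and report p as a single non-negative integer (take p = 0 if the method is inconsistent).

b = (24/31, 7/31)
c = (0, 31/14)
Σ b_i: 24/31·1 + 7/31·1 = 1 ✓
b·c: 7/31·31/14 = 1/2 ✓; 2 stages ⇒ order 2.

2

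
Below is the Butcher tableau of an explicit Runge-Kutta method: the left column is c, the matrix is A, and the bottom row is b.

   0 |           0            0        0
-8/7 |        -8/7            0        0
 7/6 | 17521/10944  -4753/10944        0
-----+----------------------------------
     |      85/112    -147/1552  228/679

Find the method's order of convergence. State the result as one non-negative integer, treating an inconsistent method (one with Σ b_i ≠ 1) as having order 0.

3

b = (85/112, -147/1552, 228/679)
c = (0, -8/7, 7/6)
Ac = (0, 0, 679/1368)
Σ b_i: 85/112·1 + (-147/1552)·1 + 228/679·1 = 1 ✓
b·c: (-147/1552)·(-8/7) + 228/679·7/6 = 1/2 ✓
b·c²: (-147/1552)·64/49 + 228/679·49/36 = 1/3 ✓
b·Ac: 228/679·679/1368 = 1/6 ✓; 3 stages ⇒ order 3.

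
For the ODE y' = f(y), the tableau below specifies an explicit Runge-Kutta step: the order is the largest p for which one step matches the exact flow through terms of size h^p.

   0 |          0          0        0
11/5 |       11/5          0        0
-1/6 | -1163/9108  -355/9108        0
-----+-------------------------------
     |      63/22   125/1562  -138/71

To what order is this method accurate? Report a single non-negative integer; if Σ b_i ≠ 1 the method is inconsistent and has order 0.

3

b = (63/22, 125/1562, -138/71)
c = (0, 11/5, -1/6)
Ac = (0, 0, -71/828)
Σ b_i: 63/22·1 + 125/1562·1 + (-138/71)·1 = 1 ✓
b·c: 125/1562·11/5 + (-138/71)·(-1/6) = 1/2 ✓
b·c²: 125/1562·121/25 + (-138/71)·1/36 = 1/3 ✓
b·Ac: (-138/71)·(-71/828) = 1/6 ✓; 3 stages ⇒ order 3.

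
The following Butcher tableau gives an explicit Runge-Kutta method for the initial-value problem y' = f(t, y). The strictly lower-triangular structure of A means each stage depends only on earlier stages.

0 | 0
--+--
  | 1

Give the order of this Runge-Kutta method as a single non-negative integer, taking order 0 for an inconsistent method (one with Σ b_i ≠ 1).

1

b = (1)
c = (0)
Σ b_i: 1·1 = 1 ✓; 1 stage ⇒ order 1.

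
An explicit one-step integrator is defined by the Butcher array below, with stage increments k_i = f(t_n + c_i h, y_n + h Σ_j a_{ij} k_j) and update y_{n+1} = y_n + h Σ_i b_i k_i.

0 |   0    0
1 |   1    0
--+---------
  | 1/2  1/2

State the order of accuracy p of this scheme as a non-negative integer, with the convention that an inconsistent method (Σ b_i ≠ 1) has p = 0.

2

b = (1/2, 1/2)
c = (0, 1)
Σ b_i: 1/2·1 + 1/2·1 = 1 ✓
b·c: 1/2·1 = 1/2 ✓; 2 stages ⇒ order 2.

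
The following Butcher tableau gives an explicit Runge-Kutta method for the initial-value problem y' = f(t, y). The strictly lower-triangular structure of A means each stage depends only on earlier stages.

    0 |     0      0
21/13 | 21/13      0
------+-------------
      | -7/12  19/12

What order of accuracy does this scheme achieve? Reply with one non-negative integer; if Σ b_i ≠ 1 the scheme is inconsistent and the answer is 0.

b = (-7/12, 19/12)
c = (0, 21/13)
Σ b_i: (-7/12)·1 + 19/12·1 = 1 ✓
b·c: 19/12·21/13 = 133/52 ≠ 1/2 ⇒ order 1.

1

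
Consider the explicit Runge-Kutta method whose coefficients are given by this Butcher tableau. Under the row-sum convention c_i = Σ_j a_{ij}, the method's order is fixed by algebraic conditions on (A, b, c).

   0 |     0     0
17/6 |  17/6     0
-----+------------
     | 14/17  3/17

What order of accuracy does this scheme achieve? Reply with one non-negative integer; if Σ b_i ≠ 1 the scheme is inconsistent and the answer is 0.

b = (14/17, 3/17)
c = (0, 17/6)
Σ b_i: 14/17·1 + 3/17·1 = 1 ✓
b·c: 3/17·17/6 = 1/2 ✓; 2 stages ⇒ order 2.

2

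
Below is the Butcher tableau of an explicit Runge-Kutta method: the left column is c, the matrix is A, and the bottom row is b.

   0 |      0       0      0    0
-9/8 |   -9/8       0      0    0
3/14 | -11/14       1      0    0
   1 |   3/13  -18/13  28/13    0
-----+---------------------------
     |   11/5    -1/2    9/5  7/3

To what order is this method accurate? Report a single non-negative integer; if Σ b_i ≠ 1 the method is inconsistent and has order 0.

b = (11/5, -1/2, 9/5, 7/3)
c = (0, -9/8, 3/14, 1)
Ac = (0, 0, -9/8, 105/52)
Σ b_i: 11/5·1 + (-1/2)·1 + 9/5·1 + 7/3·1 = 35/6 ≠ 1 ⇒ order 0.

0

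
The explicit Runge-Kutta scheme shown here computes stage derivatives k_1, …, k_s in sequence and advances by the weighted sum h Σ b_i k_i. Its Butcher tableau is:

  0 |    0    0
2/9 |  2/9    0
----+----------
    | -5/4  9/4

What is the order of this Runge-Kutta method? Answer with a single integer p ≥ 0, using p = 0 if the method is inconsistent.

b = (-5/4, 9/4)
c = (0, 2/9)
Σ b_i: (-5/4)·1 + 9/4·1 = 1 ✓
b·c: 9/4·2/9 = 1/2 ✓; 2 stages ⇒ order 2.

2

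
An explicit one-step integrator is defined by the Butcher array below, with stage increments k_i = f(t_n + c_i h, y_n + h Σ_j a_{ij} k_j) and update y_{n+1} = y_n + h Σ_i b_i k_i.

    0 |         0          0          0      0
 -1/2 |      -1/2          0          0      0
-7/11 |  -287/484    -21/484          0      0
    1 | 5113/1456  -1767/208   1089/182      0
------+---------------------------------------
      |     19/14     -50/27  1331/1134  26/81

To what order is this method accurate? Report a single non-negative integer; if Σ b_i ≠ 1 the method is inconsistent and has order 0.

4

b = (19/14, -50/27, 1331/1134, 26/81)
c = (0, -1/2, -7/11, 1)
Ac = (0, 0, 21/968, 183/416)
Σ b_i: 19/14·1 + (-50/27)·1 + 1331/1134·1 + 26/81·1 = 1 ✓
b·c: (-50/27)·(-1/2) + 1331/1134·(-7/11) + 26/81·1 = 1/2 ✓
b·c²: (-50/27)·1/4 + 1331/1134·49/121 + 26/81·1 = 1/3 ✓
b·Ac: 1331/1134·21/968 + 26/81·183/416 = 1/6 ✓
b·c³: (-50/27)·(-1/8) + 1331/1134·(-343/1331) + 26/81·1 = 1/4 ✓
b·(c∘Ac): 1331/1134·(-147/10648) + 26/81·183/416 = 1/8 ✓
b·Ac²: 1331/1134·(-21/1936) + 26/81·249/832 = 1/12 ✓
b·A²c: 26/81·27/208 = 1/24 ✓; 4 stages ⇒ order 4.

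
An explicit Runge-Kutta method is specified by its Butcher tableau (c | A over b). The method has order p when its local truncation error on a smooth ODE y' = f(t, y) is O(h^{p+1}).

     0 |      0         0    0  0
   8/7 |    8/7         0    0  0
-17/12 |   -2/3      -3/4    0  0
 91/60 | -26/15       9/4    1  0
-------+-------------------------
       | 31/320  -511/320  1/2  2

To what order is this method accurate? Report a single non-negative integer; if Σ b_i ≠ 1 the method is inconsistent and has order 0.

b = (31/320, -511/320, 1/2, 2)
c = (0, 8/7, -17/12, 91/60)
Ac = (0, 0, -6/7, 97/84)
Σ b_i: 31/320·1 + (-511/320)·1 + 1/2·1 + 2·1 = 1 ✓
b·c: (-511/320)·8/7 + 1/2·(-17/12) + 2·91/60 = 1/2 ✓
b·c²: (-511/320)·64/49 + 1/2·289/144 + 2·8281/3600 = 177323/50400 ≠ 1/3 ⇒ order 2.
b·Ac: 1/2·(-6/7) + 2·97/84 = 79/42 ≠ 1/6

2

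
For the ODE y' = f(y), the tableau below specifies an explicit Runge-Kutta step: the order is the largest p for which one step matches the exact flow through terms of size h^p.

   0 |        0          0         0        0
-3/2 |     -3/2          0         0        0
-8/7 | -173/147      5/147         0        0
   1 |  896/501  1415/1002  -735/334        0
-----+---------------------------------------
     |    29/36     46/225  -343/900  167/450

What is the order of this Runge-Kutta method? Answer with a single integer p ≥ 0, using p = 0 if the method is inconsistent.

b = (29/36, 46/225, -343/900, 167/450)
c = (0, -3/2, -8/7, 1)
Ac = (0, 0, -5/98, 265/668)
Σ b_i: 29/36·1 + 46/225·1 + (-343/900)·1 + 167/450·1 = 1 ✓
b·c: 46/225·(-3/2) + (-343/900)·(-8/7) + 167/450·1 = 1/2 ✓
b·c²: 46/225·9/4 + (-343/900)·64/49 + 167/450·1 = 1/3 ✓
b·Ac: (-343/900)·(-5/98) + 167/450·265/668 = 1/6 ✓
b·c³: 46/225·(-27/8) + (-343/900)·(-512/343) + 167/450·1 = 1/4 ✓
b·(c∘Ac): (-343/900)·20/343 + 167/450·265/668 = 1/8 ✓
b·Ac²: (-343/900)·15/196 + 167/450·405/1336 = 1/12 ✓
b·A²c: 167/450·75/668 = 1/24 ✓; 4 stages ⇒ order 4.

4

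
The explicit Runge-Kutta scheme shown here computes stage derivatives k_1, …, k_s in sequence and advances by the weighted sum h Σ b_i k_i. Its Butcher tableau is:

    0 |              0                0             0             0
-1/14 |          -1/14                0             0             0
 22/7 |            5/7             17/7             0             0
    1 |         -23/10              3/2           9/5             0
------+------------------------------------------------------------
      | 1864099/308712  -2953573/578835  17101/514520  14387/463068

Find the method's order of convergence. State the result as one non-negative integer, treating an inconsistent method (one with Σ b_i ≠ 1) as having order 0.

b = (1864099/308712, -2953573/578835, 17101/514520, 14387/463068)
c = (0, -1/14, 22/7, 1)
Ac = (0, 0, -17/98, 111/20)
Σ b_i: 1864099/308712·1 + (-2953573/578835)·1 + 17101/514520·1 + 14387/463068·1 = 1 ✓
b·c: (-2953573/578835)·(-1/14) + 17101/514520·22/7 + 14387/463068·1 = 1/2 ✓
b·c²: (-2953573/578835)·1/196 + 17101/514520·484/49 + 14387/463068·1 = 1/3 ✓
b·Ac: 17101/514520·(-17/98) + 14387/463068·111/20 = 1/6 ✓
b·c³: (-2953573/578835)·(-1/2744) + 17101/514520·10648/343 + 14387/463068·1 = 2300849/2160984 ≠ 1/4 ⇒ order 3.
b·(c∘Ac): 17101/514520·(-187/343) + 14387/463068·111/20 = 666931/4321968 ≠ 1/8
b·Ac²: 17101/514520·17/1372 + 14387/463068·34863/1960 = 2091449/3781722 ≠ 1/12
b·A²c: 14387/463068·(-153/490) = -244579/25211480 ≠ 1/24

3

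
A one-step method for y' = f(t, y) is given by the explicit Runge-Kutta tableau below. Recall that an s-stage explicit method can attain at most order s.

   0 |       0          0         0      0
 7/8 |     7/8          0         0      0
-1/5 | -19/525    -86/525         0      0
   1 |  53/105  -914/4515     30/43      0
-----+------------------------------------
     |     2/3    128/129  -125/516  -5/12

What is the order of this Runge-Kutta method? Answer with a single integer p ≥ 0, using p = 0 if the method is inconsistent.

4

b = (2/3, 128/129, -125/516, -5/12)
c = (0, 7/8, -1/5, 1)
Ac = (0, 0, -43/300, -19/60)
Σ b_i: 2/3·1 + 128/129·1 + (-125/516)·1 + (-5/12)·1 = 1 ✓
b·c: 128/129·7/8 + (-125/516)·(-1/5) + (-5/12)·1 = 1/2 ✓
b·c²: 128/129·49/64 + (-125/516)·1/25 + (-5/12)·1 = 1/3 ✓
b·Ac: (-125/516)·(-43/300) + (-5/12)·(-19/60) = 1/6 ✓
b·c³: 128/129·343/512 + (-125/516)·(-1/125) + (-5/12)·1 = 1/4 ✓
b·(c∘Ac): (-125/516)·43/1500 + (-5/12)·(-19/60) = 1/8 ✓
b·Ac²: (-125/516)·(-301/2400) + (-5/12)·(-61/480) = 1/12 ✓
b·A²c: (-5/12)·(-1/10) = 1/24 ✓; 4 stages ⇒ order 4.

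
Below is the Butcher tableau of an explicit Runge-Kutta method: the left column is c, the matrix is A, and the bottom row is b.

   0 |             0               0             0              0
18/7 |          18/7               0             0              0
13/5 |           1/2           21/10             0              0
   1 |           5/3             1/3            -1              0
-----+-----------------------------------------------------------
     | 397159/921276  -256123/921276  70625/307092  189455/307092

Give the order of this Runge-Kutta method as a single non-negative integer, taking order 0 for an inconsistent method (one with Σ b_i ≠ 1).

3

b = (397159/921276, -256123/921276, 70625/307092, 189455/307092)
c = (0, 18/7, 13/5, 1)
Ac = (0, 0, 27/5, -61/35)
Σ b_i: 397159/921276·1 + (-256123/921276)·1 + 70625/307092·1 + 189455/307092·1 = 1 ✓
b·c: (-256123/921276)·18/7 + 70625/307092·13/5 + 189455/307092·1 = 1/2 ✓
b·c²: (-256123/921276)·324/49 + 70625/307092·169/25 + 189455/307092·1 = 1/3 ✓
b·Ac: 70625/307092·27/5 + 189455/307092·(-61/35) = 1/6 ✓
b·c³: (-256123/921276)·5832/343 + 70625/307092·2197/125 + 189455/307092·1 = -12164/179137 ≠ 1/4 ⇒ order 3.
b·(c∘Ac): 70625/307092·351/25 + 189455/307092·(-61/35) = 330691/153546 ≠ 1/8
b·Ac²: 70625/307092·486/35 + 189455/307092·(-5581/1225) = 4113797/10748220 ≠ 1/12
b·A²c: 189455/307092·(-27/5) = -341019/102364 ≠ 1/24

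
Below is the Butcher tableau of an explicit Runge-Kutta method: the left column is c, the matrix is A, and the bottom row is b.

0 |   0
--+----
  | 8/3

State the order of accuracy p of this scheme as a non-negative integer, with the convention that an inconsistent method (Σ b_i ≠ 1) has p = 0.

0

b = (8/3)
c = (0)
Σ b_i: 8/3·1 = 8/3 ≠ 1 ⇒ order 0.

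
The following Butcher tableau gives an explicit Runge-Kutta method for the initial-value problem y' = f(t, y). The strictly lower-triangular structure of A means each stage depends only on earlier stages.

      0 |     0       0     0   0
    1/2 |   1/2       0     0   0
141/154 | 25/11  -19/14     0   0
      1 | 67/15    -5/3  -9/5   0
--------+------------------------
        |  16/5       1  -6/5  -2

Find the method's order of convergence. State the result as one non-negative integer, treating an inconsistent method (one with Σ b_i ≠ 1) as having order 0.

1

b = (16/5, 1, -6/5, -2)
c = (0, 1/2, 141/154, 1)
Ac = (0, 0, -19/28, -2866/1155)
Σ b_i: 16/5·1 + 1·1 + (-6/5)·1 + (-2)·1 = 1 ✓
b·c: 1·1/2 + (-6/5)·141/154 + (-2)·1 = -2001/770 ≠ 1/2 ⇒ order 1.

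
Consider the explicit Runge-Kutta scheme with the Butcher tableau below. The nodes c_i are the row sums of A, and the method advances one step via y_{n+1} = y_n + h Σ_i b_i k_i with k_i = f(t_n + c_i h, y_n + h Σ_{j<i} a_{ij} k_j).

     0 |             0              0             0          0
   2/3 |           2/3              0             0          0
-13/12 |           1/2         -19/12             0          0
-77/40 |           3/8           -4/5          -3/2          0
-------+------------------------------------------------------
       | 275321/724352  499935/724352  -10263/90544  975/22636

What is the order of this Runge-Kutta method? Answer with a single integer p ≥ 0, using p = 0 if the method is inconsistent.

b = (275321/724352, 499935/724352, -10263/90544, 975/22636)
c = (0, 2/3, -13/12, -77/40)
Ac = (0, 0, -19/18, 131/120)
Σ b_i: 275321/724352·1 + 499935/724352·1 + (-10263/90544)·1 + 975/22636·1 = 1 ✓
b·c: 499935/724352·2/3 + (-10263/90544)·(-13/12) + 975/22636·(-77/40) = 1/2 ✓
b·c²: 499935/724352·4/9 + (-10263/90544)·169/144 + 975/22636·5929/1600 = 1/3 ✓
b·Ac: (-10263/90544)·(-19/18) + 975/22636·131/120 = 1/6 ✓
b·c³: 499935/724352·8/27 + (-10263/90544)·(-2197/1728) + 975/22636·(-456533/64000) = 21569087/521533440 ≠ 1/4 ⇒ order 3.
b·(c∘Ac): (-10263/90544)·247/216 + 975/22636·(-10087/4800) = -2870153/13038336 ≠ 1/8
b·Ac²: (-10263/90544)·(-19/27) + 975/22636·(-3047/1440) = -74173/6519168 ≠ 1/12
b·A²c: 975/22636·19/12 = 6175/90544 ≠ 1/24

3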